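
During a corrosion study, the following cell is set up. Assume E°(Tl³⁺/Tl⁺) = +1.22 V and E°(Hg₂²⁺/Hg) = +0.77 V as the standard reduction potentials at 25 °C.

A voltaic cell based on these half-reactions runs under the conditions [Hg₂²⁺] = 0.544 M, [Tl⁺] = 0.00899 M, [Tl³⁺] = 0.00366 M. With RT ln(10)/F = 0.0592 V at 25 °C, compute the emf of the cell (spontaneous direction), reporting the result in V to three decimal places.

Tl³⁺/Tl⁺ is the cathode (higher E°), Hg₂²⁺/Hg the anode: E°cell = +1.22 − (+0.77) = +0.45 V, n = 2.
Overall: Tl³⁺(aq) + 2 Hg(l) → Tl⁺(aq) + Hg₂²⁺(aq)
Q = [Tl⁺]·[Hg₂²⁺] / ([Tl³⁺]); log Q = 0.126.
E = E° − (0.0592/n) log Q = +0.45 − (0.0592/2)(0.126) = +0.446 V.

+0.446 V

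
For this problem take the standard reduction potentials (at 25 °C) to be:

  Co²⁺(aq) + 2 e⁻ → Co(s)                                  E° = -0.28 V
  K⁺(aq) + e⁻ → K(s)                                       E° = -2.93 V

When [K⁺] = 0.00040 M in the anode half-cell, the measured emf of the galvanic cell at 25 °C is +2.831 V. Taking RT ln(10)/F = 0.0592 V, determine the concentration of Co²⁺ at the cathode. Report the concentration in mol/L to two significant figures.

0.21 M

Co²⁺/Co is the cathode, K⁺/K the anode: E°cell = +2.65 V, n = 2.
Overall reaction: Co²⁺(aq) + 2 K(s) → Co(s) + 2 K⁺(aq); Q = [K⁺]^2/[Co²⁺]^1.
From E = E° − (0.0592/n) log Q: log Q = (E° − E)·n/0.0592 = (+2.65 − (+2.831))·2/0.0592 = -6.1149.
So 1·log[Co²⁺] = 2·log(0.0004) − log Q = -6.7959 − (-6.1149) = -0.6810; [Co²⁺] = 10^(-0.6810) ≈ 0.21 M.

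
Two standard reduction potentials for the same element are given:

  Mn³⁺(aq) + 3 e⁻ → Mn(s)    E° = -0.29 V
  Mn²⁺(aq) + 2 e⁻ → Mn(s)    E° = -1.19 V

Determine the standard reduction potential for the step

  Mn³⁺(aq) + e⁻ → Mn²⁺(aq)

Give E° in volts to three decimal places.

+1.510 V

Sequential free energies add, so n₃E°₃ = n₁E°₁ + n₂E°₂.
With n₃ = 3, and the known step contributing 2×(-1.19) V, the unknown satisfies 1·E° = 3×(-0.29) − 2×(-1.19) = +1.510.
E° = +1.510 / 1 = +1.510 V.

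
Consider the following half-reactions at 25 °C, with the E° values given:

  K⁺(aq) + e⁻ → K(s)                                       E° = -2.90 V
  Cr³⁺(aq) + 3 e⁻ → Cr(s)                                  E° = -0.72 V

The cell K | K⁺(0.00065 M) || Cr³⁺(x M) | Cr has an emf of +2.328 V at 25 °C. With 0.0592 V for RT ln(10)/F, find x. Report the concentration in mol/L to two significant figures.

Cr³⁺/Cr is the cathode, K⁺/K the anode: E°cell = +2.18 V, n = 3.
Overall reaction: Cr³⁺(aq) + 3 K(s) → Cr(s) + 3 K⁺(aq); Q = [K⁺]^3/[Cr³⁺]^1.
From E = E° − (0.0592/n) log Q: log Q = (E° − E)·n/0.0592 = (+2.18 − (+2.328))·3/0.0592 = -7.5000.
So 1·log[Cr³⁺] = 3·log(0.00065) − log Q = -9.5613 − (-7.5000) = -2.0613; [Cr³⁺] = 10^(-2.0613) ≈ 0.0087 M.

0.0087 M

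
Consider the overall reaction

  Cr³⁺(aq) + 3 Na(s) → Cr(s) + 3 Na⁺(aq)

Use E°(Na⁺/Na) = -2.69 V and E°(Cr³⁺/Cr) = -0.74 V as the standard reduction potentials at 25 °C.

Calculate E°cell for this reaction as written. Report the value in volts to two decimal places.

+1.95 V

The Cr³⁺/Cr couple has the higher reduction potential, so it is the cathode; Na⁺/Na is oxidised at the anode.
E°cell = E°(cathode) − E°(anode) = (-0.74) − (-2.69) = +1.95 V.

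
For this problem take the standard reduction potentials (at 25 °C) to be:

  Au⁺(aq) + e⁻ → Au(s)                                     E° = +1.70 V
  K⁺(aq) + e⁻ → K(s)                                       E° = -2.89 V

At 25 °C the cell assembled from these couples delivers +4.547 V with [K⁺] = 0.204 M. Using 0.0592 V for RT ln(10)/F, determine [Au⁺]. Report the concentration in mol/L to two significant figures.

0.038 M

Au⁺/Au is the cathode, K⁺/K the anode: E°cell = +4.59 V, n = 1.
Overall reaction: Au⁺(aq) + K(s) → Au(s) + K⁺(aq); Q = [K⁺]^1/[Au⁺]^1.
From E = E° − (0.0592/n) log Q: log Q = (E° − E)·n/0.0592 = (+4.59 − (+4.547))·1/0.0592 = 0.7264.
So 1·log[Au⁺] = 1·log(0.204) − log Q = -0.6904 − (0.7264) = -1.4168; [Au⁺] = 10^(-1.4168) ≈ 0.038 M.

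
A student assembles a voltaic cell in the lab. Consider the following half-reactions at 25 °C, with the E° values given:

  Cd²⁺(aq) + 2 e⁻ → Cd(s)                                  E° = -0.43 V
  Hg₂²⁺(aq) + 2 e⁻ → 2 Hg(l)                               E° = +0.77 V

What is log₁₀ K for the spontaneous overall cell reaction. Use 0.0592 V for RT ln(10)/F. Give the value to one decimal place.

40.5

Cathode: Hg₂²⁺/Hg; anode: Cd²⁺/Cd. E°cell = +1.20 V, n = 2.
log K = nE°cell / 0.0592 = (2)(+1.20) / 0.0592 = 40.5.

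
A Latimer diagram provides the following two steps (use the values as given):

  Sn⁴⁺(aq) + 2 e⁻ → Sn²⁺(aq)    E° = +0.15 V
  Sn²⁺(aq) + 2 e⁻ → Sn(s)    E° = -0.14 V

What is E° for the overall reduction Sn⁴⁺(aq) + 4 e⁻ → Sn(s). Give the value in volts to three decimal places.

+0.005 V

Adding the free-energy changes (−nFE°) of the two steps gives −n₃FE°₃ = −n₁FE°₁ − n₂FE°₂.
E°₃ = (2×+0.15 + 2×-0.14) / 4 = (+0.020) / 4 = +0.005 V.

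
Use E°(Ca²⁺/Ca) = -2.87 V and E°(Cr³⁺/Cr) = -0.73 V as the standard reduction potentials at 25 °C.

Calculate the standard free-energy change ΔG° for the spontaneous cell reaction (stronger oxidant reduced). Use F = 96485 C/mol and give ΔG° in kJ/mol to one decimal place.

-1238.9 kJ/mol

Cr³⁺/Cr (E° = -0.73 V) is the cathode; Ca²⁺/Ca (E° = -2.87 V) is the anode, so E°cell = +2.14 V.
Balancing electrons gives n = 6 (lcm of 3 and 2).
ΔG° = −nFE° = −(6)(96485)(+2.14) = -1,238,867 J = -1238.9 kJ/mol.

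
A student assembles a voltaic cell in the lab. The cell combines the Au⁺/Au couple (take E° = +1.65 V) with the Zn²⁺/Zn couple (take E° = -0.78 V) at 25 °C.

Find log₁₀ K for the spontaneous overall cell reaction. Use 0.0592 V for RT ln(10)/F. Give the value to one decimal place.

Cathode: Au⁺/Au; anode: Zn²⁺/Zn. E°cell = +2.43 V, n = 2.
log K = nE°cell / 0.0592 = (2)(+2.43) / 0.0592 = 82.1.

82.1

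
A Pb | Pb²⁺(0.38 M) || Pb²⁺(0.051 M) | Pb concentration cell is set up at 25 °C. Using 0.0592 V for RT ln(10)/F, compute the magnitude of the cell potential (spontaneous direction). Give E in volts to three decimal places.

+0.026 V

For a concentration cell E°cell = 0. The 0.38 M side is the cathode (reduction is favoured where [Pb²⁺] is higher).
With n = 2, E = −(0.0592/2) log([Pb²⁺]ₐₙ/[Pb²⁺]꜀ₐₜ) = −(0.0592/2) log(0.051/0.38) = −(0.0592/2)(-0.872) = +0.026 V.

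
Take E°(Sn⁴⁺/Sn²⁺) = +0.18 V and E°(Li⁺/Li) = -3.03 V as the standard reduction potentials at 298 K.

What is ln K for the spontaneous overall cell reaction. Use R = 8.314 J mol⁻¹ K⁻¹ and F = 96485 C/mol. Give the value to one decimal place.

Cathode: Sn⁴⁺/Sn²⁺; anode: Li⁺/Li. E°cell = (+0.18) − (-3.03) = +3.21 V, with n = 2.
ΔG° = −nFE° = −RT ln K, so ln K = nFE°/(RT) = (2)(96485)(+3.21) / ((8.314)(298)) = 250.016.

250.0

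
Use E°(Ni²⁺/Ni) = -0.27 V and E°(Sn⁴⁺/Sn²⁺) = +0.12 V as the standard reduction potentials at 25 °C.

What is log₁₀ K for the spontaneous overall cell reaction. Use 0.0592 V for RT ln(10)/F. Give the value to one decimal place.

13.2

Cathode: Sn⁴⁺/Sn²⁺; anode: Ni²⁺/Ni. E°cell = +0.39 V, n = 2.
log K = nE°cell / 0.0592 = (2)(+0.39) / 0.0592 = 13.2.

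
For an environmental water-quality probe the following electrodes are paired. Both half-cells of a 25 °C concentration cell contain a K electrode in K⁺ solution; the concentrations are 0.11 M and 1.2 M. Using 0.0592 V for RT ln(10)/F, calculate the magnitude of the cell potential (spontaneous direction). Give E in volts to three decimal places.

+0.061 V

For a concentration cell E°cell = 0. The 1.2 M side is the cathode (reduction is favoured where [K⁺] is higher).
With n = 1, E = −(0.0592/1) log([K⁺]ₐₙ/[K⁺]꜀ₐₜ) = −(0.0592/1) log(0.11/1.2) = −(0.0592/1)(-1.038) = +0.061 V.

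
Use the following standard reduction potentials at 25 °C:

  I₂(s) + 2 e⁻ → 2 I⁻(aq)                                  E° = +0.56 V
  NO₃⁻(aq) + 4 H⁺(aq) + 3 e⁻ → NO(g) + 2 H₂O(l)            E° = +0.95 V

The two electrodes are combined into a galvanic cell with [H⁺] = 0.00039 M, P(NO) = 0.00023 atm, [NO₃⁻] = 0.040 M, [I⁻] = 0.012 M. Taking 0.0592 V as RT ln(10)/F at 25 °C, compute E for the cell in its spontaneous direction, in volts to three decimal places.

+0.051 V

NO₃⁻/NO is the cathode (higher E°), I₂/I⁻ the anode: E°cell = +0.95 − (+0.56) = +0.39 V, n = 6.
Overall: 2 NO₃⁻(aq) + 8 H⁺(aq) + 6 I⁻(aq) → 2 NO(g) + 4 H₂O(l) + 3 I₂(s)
Q = P(NO)^2 / ([NO₃⁻]^2·[H⁺]^8·[I⁻]^6); log Q = 34.316.
E = E° − (0.0592/n) log Q = +0.39 − (0.0592/6)(34.316) = +0.051 V.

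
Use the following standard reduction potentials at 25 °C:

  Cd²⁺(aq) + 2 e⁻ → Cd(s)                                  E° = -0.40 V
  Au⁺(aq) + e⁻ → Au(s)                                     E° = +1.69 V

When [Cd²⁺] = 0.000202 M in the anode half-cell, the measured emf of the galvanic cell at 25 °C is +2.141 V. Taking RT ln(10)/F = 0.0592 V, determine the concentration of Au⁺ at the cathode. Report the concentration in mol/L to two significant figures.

Au⁺/Au is the cathode, Cd²⁺/Cd the anode: E°cell = +2.09 V, n = 2.
Overall reaction: 2 Au⁺(aq) + Cd(s) → 2 Au(s) + Cd²⁺(aq); Q = [Cd²⁺]^1/[Au⁺]^2.
From E = E° − (0.0592/n) log Q: log Q = (E° − E)·n/0.0592 = (+2.09 − (+2.141))·2/0.0592 = -1.7230.
So 2·log[Au⁺] = 1·log(0.000202) − log Q = -3.6946 − (-1.7230) = -1.9716; log[Au⁺] = -1.9716 / 2 = -0.9858; [Au⁺] = 10^(-0.9858) ≈ 0.10 M.

0.10 M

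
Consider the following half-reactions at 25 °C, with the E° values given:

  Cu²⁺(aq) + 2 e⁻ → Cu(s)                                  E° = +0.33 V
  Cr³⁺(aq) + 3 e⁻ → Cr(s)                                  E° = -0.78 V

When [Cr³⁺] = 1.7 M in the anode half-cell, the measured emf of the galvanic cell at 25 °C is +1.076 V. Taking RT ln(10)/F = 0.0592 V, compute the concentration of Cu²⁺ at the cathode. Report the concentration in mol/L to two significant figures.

Cu²⁺/Cu is the cathode, Cr³⁺/Cr the anode: E°cell = +1.11 V, n = 6.
Overall reaction: 3 Cu²⁺(aq) + 2 Cr(s) → 3 Cu(s) + 2 Cr³⁺(aq); Q = [Cr³⁺]^2/[Cu²⁺]^3.
From E = E° − (0.0592/n) log Q: log Q = (E° − E)·n/0.0592 = (+1.11 − (+1.076))·6/0.0592 = 3.4459.
So 3·log[Cu²⁺] = 2·log(1.7) − log Q = 0.4609 − (3.4459) = -2.9850; log[Cu²⁺] = -2.9850 / 3 = -0.9950; [Cu²⁺] = 10^(-0.9950) ≈ 0.10 M.

0.10 M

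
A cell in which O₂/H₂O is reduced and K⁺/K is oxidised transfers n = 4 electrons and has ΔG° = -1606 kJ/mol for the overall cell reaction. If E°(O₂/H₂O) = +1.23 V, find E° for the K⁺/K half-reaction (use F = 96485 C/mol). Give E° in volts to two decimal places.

E°cell = −ΔG°/(nF) = −(-1606×10³)/((4)(96485)) = +4.161 V.
Since O₂/H₂O is the cathode and K⁺/K the anode, E°cell = E°(O₂/H₂O) − E°(K⁺/K).
So E°(K⁺/K) = E°(O₂/H₂O) − E°cell = (+1.23) − (+4.161) = -2.93 V.

-2.93 V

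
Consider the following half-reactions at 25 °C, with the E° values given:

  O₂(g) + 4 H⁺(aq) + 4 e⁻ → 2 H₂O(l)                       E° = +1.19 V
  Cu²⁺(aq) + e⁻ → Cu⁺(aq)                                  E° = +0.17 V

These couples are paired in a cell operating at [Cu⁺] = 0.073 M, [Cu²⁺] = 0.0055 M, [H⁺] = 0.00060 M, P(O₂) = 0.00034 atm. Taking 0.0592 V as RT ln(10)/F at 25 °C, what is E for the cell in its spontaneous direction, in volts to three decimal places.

+0.844 V

O₂/H₂O is the cathode (higher E°), Cu²⁺/Cu⁺ the anode: E°cell = +1.19 − (+0.17) = +1.02 V, n = 4.
Overall: O₂(g) + 4 H⁺(aq) + 4 Cu⁺(aq) → 2 H₂O(l) + 4 Cu²⁺(aq)
Q = [Cu²⁺]^4 / (P(O₂)·[H⁺]^4·[Cu⁺]^4); log Q = 11.864.
E = E° − (0.0592/n) log Q = +1.02 − (0.0592/4)(11.864) = +0.844 V.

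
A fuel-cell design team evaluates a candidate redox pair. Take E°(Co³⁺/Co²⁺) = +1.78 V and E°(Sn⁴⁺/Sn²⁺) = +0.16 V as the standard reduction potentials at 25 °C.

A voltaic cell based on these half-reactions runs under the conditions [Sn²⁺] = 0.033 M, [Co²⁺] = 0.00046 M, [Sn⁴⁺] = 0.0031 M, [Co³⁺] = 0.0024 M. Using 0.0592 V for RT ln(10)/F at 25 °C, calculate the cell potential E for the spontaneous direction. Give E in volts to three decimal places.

Co³⁺/Co²⁺ is the cathode (higher E°), Sn⁴⁺/Sn²⁺ the anode: E°cell = +1.78 − (+0.16) = +1.62 V, n = 2.
Overall: 2 Co³⁺(aq) + Sn²⁺(aq) → 2 Co²⁺(aq) + Sn⁴⁺(aq)
Q = [Co²⁺]^2·[Sn⁴⁺] / ([Co³⁺]^2·[Sn²⁺]); log Q = -2.462.
E = E° − (0.0592/n) log Q = +1.62 − (0.0592/2)(-2.462) = +1.693 V.

+1.693 V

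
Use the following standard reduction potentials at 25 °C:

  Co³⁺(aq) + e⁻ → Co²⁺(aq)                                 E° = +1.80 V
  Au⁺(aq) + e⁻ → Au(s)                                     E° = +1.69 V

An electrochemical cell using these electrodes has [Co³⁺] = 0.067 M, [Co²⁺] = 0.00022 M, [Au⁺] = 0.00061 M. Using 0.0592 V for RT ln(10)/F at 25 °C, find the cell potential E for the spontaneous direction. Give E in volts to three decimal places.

+0.447 V

Co³⁺/Co²⁺ is the cathode (higher E°), Au⁺/Au the anode: E°cell = +1.80 − (+1.69) = +0.11 V, n = 1.
Overall: Co³⁺(aq) + Au(s) → Co²⁺(aq) + Au⁺(aq)
Q = [Co²⁺]·[Au⁺] / ([Co³⁺]); log Q = -5.698.
E = E° − (0.0592/n) log Q = +0.11 − (0.0592/1)(-5.698) = +0.447 V.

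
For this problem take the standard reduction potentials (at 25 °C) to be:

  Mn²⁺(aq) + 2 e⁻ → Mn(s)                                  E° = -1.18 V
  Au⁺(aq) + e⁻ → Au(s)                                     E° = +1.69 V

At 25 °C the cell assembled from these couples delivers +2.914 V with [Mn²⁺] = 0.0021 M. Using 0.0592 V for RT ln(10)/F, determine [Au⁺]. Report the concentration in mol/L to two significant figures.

Au⁺/Au is the cathode, Mn²⁺/Mn the anode: E°cell = +2.87 V, n = 2.
Overall reaction: 2 Au⁺(aq) + Mn(s) → 2 Au(s) + Mn²⁺(aq); Q = [Mn²⁺]^1/[Au⁺]^2.
From E = E° − (0.0592/n) log Q: log Q = (E° − E)·n/0.0592 = (+2.87 − (+2.914))·2/0.0592 = -1.4865.
So 2·log[Au⁺] = 1·log(0.0021) − log Q = -2.6778 − (-1.4865) = -1.1913; log[Au⁺] = -1.1913 / 2 = -0.5957; [Au⁺] = 10^(-0.5957) ≈ 0.25 M.

0.25 M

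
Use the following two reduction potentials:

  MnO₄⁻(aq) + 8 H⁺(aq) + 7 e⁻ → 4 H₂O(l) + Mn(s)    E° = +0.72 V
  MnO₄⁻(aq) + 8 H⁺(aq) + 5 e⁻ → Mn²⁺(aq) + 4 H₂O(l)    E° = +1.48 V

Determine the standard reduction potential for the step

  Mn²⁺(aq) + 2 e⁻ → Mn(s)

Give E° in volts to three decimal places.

Sequential free energies add, so n₃E°₃ = n₁E°₁ + n₂E°₂.
With n₃ = 7, and the known step contributing 5×(+1.48) V, the unknown satisfies 2·E° = 7×(+0.72) − 5×(+1.48) = -2.360.
E° = -2.360 / 2 = -1.180 V.

-1.180 V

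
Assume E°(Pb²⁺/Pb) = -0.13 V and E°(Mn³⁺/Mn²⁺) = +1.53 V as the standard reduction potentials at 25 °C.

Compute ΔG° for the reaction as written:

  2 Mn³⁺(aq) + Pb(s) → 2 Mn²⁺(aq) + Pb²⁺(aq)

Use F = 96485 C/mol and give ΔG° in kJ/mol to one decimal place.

As written, Mn³⁺/Mn²⁺ is reduced (cathode) and Pb²⁺/Pb is oxidised (anode), so E°cell = (+1.53) − (-0.13) = +1.66 V.
Balancing electrons gives n = 2.
ΔG° = −nFE° = −(2)(96485)(+1.66) = -320,330 J = -320.3 kJ/mol.

-320.3 kJ/mol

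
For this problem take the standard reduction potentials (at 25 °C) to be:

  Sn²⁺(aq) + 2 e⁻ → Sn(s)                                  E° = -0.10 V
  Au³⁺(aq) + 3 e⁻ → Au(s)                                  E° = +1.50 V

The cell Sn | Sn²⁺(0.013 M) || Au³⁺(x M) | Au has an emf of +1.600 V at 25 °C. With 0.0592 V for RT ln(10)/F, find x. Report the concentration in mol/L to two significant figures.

Au³⁺/Au is the cathode, Sn²⁺/Sn the anode: E°cell = +1.60 V, n = 6.
Overall reaction: 2 Au³⁺(aq) + 3 Sn(s) → 2 Au(s) + 3 Sn²⁺(aq); Q = [Sn²⁺]^3/[Au³⁺]^2.
From E = E° − (0.0592/n) log Q: log Q = (E° − E)·n/0.0592 = (+1.60 − (+1.600))·6/0.0592 = 0.0000.
So 2·log[Au³⁺] = 3·log(0.013) − log Q = -5.6582 − (0.0000) = -5.6582; log[Au³⁺] = -5.6582 / 2 = -2.8291; [Au³⁺] = 10^(-2.8291) ≈ 0.0015 M.

0.0015 M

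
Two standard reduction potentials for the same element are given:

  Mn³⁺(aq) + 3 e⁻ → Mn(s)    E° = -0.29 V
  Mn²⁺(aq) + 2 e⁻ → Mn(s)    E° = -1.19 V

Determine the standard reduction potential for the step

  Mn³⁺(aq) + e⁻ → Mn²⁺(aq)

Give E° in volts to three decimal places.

+1.510 V

Sequential free energies add, so n₃E°₃ = n₁E°₁ + n₂E°₂.
With n₃ = 3, and the known step contributing 2×(-1.19) V, the unknown satisfies 1·E° = 3×(-0.29) − 2×(-1.19) = +1.510.
E° = +1.510 / 1 = +1.510 V.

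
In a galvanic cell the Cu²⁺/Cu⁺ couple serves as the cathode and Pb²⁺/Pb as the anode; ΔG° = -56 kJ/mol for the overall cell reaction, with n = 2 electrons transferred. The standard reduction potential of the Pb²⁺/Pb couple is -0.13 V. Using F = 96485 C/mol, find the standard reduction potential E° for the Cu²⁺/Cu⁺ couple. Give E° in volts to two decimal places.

E°cell = −ΔG°/(nF) = −(-56×10³)/((2)(96485)) = +0.290 V.
Since Cu²⁺/Cu⁺ is the cathode and Pb²⁺/Pb the anode, E°cell = E°(Cu²⁺/Cu⁺) − E°(Pb²⁺/Pb).
So E°(Cu²⁺/Cu⁺) = E°cell + E°(Pb²⁺/Pb) = +0.290 + (-0.13) = +0.16 V.

+0.16 V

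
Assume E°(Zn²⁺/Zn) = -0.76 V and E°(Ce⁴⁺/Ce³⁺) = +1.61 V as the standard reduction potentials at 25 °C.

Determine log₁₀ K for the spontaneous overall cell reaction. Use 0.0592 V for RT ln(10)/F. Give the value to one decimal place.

80.1

Cathode: Ce⁴⁺/Ce³⁺; anode: Zn²⁺/Zn. E°cell = +2.37 V, n = 2.
log K = nE°cell / 0.0592 = (2)(+2.37) / 0.0592 = 80.1.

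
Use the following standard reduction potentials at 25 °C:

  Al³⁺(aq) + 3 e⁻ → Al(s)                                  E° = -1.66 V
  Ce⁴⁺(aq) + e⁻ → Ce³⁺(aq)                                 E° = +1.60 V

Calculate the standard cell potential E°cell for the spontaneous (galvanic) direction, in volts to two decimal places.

The Ce⁴⁺/Ce³⁺ couple has the higher reduction potential, so it is the cathode; Al³⁺/Al is oxidised at the anode.
E°cell = E°(cathode) − E°(anode) = (+1.60) − (-1.66) = +3.26 V.

+3.26 V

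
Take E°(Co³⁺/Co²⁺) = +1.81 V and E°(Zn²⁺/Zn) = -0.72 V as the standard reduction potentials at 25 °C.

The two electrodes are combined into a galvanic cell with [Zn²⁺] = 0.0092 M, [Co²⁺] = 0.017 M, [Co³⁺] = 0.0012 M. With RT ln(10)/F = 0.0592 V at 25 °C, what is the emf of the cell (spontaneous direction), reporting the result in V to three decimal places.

Co³⁺/Co²⁺ is the cathode (higher E°), Zn²⁺/Zn the anode: E°cell = +1.81 − (-0.72) = +2.53 V, n = 2.
Overall: 2 Co³⁺(aq) + Zn(s) → 2 Co²⁺(aq) + Zn²⁺(aq)
Q = [Co²⁺]^2·[Zn²⁺] / ([Co³⁺]^2); log Q = 0.266.
E = E° − (0.0592/n) log Q = +2.53 − (0.0592/2)(0.266) = +2.522 V.

+2.522 V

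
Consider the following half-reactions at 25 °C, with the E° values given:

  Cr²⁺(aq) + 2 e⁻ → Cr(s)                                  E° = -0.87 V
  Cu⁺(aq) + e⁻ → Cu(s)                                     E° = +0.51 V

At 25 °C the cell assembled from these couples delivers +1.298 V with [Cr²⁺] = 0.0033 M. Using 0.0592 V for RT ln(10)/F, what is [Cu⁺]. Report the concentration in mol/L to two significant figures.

Cu⁺/Cu is the cathode, Cr²⁺/Cr the anode: E°cell = +1.38 V, n = 2.
Overall reaction: 2 Cu⁺(aq) + Cr(s) → 2 Cu(s) + Cr²⁺(aq); Q = [Cr²⁺]^1/[Cu⁺]^2.
From E = E° − (0.0592/n) log Q: log Q = (E° − E)·n/0.0592 = (+1.38 − (+1.298))·2/0.0592 = 2.7703.
So 2·log[Cu⁺] = 1·log(0.0033) − log Q = -2.4815 − (2.7703) = -5.2518; log[Cu⁺] = -5.2518 / 2 = -2.6259; [Cu⁺] = 10^(-2.6259) ≈ 0.0024 M.

0.0024 M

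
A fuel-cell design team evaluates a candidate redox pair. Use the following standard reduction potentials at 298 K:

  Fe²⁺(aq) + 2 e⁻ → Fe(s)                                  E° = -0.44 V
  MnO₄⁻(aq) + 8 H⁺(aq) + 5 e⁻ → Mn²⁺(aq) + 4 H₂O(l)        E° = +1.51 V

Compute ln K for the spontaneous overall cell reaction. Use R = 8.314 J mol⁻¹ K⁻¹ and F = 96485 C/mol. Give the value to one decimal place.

759.4

Cathode: MnO₄⁻/Mn²⁺; anode: Fe²⁺/Fe. E°cell = (+1.51) − (-0.44) = +1.95 V, with n = 10.
ΔG° = −nFE° = −RT ln K, so ln K = nFE°/(RT) = (10)(96485)(+1.95) / ((8.314)(298)) = 759.396.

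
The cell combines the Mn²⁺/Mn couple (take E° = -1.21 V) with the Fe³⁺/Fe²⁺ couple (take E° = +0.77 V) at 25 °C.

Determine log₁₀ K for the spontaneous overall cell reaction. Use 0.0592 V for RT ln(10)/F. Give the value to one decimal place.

66.9

Cathode: Fe³⁺/Fe²⁺; anode: Mn²⁺/Mn. E°cell = +1.98 V, n = 2.
log K = nE°cell / 0.0592 = (2)(+1.98) / 0.0592 = 66.9.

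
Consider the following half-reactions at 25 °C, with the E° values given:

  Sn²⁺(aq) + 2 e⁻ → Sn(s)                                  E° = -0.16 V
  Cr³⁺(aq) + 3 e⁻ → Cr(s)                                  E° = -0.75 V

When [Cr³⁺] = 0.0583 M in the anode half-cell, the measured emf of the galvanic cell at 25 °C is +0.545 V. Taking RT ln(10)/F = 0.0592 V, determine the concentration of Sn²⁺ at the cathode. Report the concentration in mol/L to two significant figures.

0.0045 M

Sn²⁺/Sn is the cathode, Cr³⁺/Cr the anode: E°cell = +0.59 V, n = 6.
Overall reaction: 3 Sn²⁺(aq) + 2 Cr(s) → 3 Sn(s) + 2 Cr³⁺(aq); Q = [Cr³⁺]^2/[Sn²⁺]^3.
From E = E° − (0.0592/n) log Q: log Q = (E° − E)·n/0.0592 = (+0.59 − (+0.545))·6/0.0592 = 4.5608.
So 3·log[Sn²⁺] = 2·log(0.0583) − log Q = -2.4687 − (4.5608) = -7.0295; log[Sn²⁺] = -7.0295 / 3 = -2.3432; [Sn²⁺] = 10^(-2.3432) ≈ 0.0045 M.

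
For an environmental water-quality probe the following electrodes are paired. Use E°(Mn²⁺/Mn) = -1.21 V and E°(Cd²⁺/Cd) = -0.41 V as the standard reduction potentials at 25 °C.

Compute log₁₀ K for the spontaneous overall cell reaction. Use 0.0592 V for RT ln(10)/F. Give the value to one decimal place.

27.0

Cathode: Cd²⁺/Cd; anode: Mn²⁺/Mn. E°cell = +0.80 V, n = 2.
log K = nE°cell / 0.0592 = (2)(+0.80) / 0.0592 = 27.0.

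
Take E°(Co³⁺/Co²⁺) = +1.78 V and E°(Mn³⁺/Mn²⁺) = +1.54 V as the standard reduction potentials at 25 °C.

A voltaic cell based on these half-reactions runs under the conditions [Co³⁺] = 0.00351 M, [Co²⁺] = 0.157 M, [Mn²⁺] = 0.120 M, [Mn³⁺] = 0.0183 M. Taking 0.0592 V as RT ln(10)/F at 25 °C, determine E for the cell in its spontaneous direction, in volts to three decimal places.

Co³⁺/Co²⁺ is the cathode (higher E°), Mn³⁺/Mn²⁺ the anode: E°cell = +1.78 − (+1.54) = +0.24 V, n = 1.
Overall: Co³⁺(aq) + Mn²⁺(aq) → Co²⁺(aq) + Mn³⁺(aq)
Q = [Co²⁺]·[Mn³⁺] / ([Co³⁺]·[Mn²⁺]); log Q = 0.834.
E = E° − (0.0592/n) log Q = +0.24 − (0.0592/1)(0.834) = +0.191 V.

+0.191 V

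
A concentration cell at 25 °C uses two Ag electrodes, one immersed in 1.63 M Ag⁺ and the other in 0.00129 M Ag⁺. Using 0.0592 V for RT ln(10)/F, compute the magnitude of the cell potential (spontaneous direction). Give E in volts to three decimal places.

For a concentration cell E°cell = 0. The 1.63 M side is the cathode (reduction is favoured where [Ag⁺] is higher).
With n = 1, E = −(0.0592/1) log([Ag⁺]ₐₙ/[Ag⁺]꜀ₐₜ) = −(0.0592/1) log(0.00129/1.63) = −(0.0592/1)(-3.102) = +0.184 V.

+0.184 V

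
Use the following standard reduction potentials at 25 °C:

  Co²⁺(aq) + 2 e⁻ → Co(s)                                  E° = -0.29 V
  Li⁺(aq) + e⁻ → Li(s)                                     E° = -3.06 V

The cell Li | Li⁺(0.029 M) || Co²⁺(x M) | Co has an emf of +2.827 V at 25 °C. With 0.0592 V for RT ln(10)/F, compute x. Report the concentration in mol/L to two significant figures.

Co²⁺/Co is the cathode, Li⁺/Li the anode: E°cell = +2.77 V, n = 2.
Overall reaction: Co²⁺(aq) + 2 Li(s) → Co(s) + 2 Li⁺(aq); Q = [Li⁺]^2/[Co²⁺]^1.
From E = E° − (0.0592/n) log Q: log Q = (E° − E)·n/0.0592 = (+2.77 − (+2.827))·2/0.0592 = -1.9257.
So 1·log[Co²⁺] = 2·log(0.029) − log Q = -3.0752 − (-1.9257) = -1.1495; [Co²⁺] = 10^(-1.1495) ≈ 0.071 M.

0.071 M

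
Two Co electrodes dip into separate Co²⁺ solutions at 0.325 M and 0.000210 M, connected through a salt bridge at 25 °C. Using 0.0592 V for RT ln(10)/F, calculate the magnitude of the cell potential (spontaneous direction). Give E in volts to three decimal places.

For a concentration cell E°cell = 0. The 0.325 M side is the cathode (reduction is favoured where [Co²⁺] is higher).
With n = 2, E = −(0.0592/2) log([Co²⁺]ₐₙ/[Co²⁺]꜀ₐₜ) = −(0.0592/2) log(0.00021/0.325) = −(0.0592/2)(-3.190) = +0.094 V.

+0.094 V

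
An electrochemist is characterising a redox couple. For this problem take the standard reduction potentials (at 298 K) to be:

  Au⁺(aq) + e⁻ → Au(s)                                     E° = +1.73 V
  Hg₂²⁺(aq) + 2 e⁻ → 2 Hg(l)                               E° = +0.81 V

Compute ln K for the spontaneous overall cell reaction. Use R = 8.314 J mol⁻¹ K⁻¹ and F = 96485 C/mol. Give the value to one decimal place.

Cathode: Au⁺/Au; anode: Hg₂²⁺/Hg. E°cell = (+1.73) − (+0.81) = +0.92 V, with n = 2.
ΔG° = −nFE° = −RT ln K, so ln K = nFE°/(RT) = (2)(96485)(+0.92) / ((8.314)(298)) = 71.656.

71.7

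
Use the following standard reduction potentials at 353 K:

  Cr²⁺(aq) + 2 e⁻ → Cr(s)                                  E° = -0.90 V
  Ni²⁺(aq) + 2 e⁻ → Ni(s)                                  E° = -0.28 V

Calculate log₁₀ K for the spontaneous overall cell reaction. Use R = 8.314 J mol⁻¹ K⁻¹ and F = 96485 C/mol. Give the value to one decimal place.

17.7

Cathode: Ni²⁺/Ni; anode: Cr²⁺/Cr. E°cell = (-0.28) − (-0.90) = +0.62 V, with n = 2.
ΔG° = −nFE° = −RT ln K, so ln K = nFE°/(RT) = (2)(96485)(+0.62) / ((8.314)(353)) = 40.766.
log₁₀ K = 40.766 / ln 10 = 17.7.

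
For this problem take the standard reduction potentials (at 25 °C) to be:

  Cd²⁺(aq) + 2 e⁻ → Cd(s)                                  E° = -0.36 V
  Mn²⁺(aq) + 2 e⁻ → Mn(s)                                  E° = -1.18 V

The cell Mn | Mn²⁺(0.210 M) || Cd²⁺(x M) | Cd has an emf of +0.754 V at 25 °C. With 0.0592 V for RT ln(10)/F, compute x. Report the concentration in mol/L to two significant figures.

0.0012 M

Cd²⁺/Cd is the cathode, Mn²⁺/Mn the anode: E°cell = +0.82 V, n = 2.
Overall reaction: Cd²⁺(aq) + Mn(s) → Cd(s) + Mn²⁺(aq); Q = [Mn²⁺]^1/[Cd²⁺]^1.
From E = E° − (0.0592/n) log Q: log Q = (E° − E)·n/0.0592 = (+0.82 − (+0.754))·2/0.0592 = 2.2297.
So 1·log[Cd²⁺] = 1·log(0.21) − log Q = -0.6778 − (2.2297) = -2.9075; [Cd²⁺] = 10^(-2.9075) ≈ 0.0012 M.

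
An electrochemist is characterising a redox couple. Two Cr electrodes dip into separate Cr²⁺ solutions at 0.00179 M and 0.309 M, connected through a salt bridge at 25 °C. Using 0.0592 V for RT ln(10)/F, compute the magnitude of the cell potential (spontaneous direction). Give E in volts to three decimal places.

For a concentration cell E°cell = 0. The 0.309 M side is the cathode (reduction is favoured where [Cr²⁺] is higher).
With n = 2, E = −(0.0592/2) log([Cr²⁺]ₐₙ/[Cr²⁺]꜀ₐₜ) = −(0.0592/2) log(0.00179/0.309) = −(0.0592/2)(-2.237) = +0.066 V.

+0.066 V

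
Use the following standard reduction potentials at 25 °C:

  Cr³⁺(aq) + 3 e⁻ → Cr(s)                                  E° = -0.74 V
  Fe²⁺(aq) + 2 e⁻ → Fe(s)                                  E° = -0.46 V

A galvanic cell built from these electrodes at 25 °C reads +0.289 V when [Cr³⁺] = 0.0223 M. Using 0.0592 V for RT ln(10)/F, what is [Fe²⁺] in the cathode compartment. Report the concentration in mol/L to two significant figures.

0.16 M

Fe²⁺/Fe is the cathode, Cr³⁺/Cr the anode: E°cell = +0.28 V, n = 6.
Overall reaction: 3 Fe²⁺(aq) + 2 Cr(s) → 3 Fe(s) + 2 Cr³⁺(aq); Q = [Cr³⁺]^2/[Fe²⁺]^3.
From E = E° − (0.0592/n) log Q: log Q = (E° − E)·n/0.0592 = (+0.28 − (+0.289))·6/0.0592 = -0.9122.
So 3·log[Fe²⁺] = 2·log(0.0223) − log Q = -3.3034 − (-0.9122) = -2.3912; log[Fe²⁺] = -2.3912 / 3 = -0.7971; [Fe²⁺] = 10^(-0.7971) ≈ 0.16 M.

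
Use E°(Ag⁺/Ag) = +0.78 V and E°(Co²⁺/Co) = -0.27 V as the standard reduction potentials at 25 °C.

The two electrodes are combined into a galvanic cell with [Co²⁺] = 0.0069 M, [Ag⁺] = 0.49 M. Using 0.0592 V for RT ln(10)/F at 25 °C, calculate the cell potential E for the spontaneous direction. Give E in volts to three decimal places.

Ag⁺/Ag is the cathode (higher E°), Co²⁺/Co the anode: E°cell = +0.78 − (-0.27) = +1.05 V, n = 2.
Overall: 2 Ag⁺(aq) + Co(s) → 2 Ag(s) + Co²⁺(aq)
Q = [Co²⁺] / ([Ag⁺]^2); log Q = -1.542.
E = E° − (0.0592/n) log Q = +1.05 − (0.0592/2)(-1.542) = +1.096 V.

+1.096 V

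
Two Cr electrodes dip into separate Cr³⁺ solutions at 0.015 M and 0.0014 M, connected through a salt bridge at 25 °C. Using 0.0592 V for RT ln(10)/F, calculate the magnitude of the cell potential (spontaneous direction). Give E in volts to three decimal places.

For a concentration cell E°cell = 0. The 0.015 M side is the cathode (reduction is favoured where [Cr³⁺] is higher).
With n = 3, E = −(0.0592/3) log([Cr³⁺]ₐₙ/[Cr³⁺]꜀ₐₜ) = −(0.0592/3) log(0.0014/0.015) = −(0.0592/3)(-1.030) = +0.020 V.

+0.020 V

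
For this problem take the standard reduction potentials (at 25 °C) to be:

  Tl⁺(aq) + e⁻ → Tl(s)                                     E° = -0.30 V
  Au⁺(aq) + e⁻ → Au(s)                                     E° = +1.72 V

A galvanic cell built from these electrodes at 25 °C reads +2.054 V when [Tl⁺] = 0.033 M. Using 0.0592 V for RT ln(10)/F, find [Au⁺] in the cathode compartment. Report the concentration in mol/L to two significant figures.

0.12 M

Au⁺/Au is the cathode, Tl⁺/Tl the anode: E°cell = +2.02 V, n = 1.
Overall reaction: Au⁺(aq) + Tl(s) → Au(s) + Tl⁺(aq); Q = [Tl⁺]^1/[Au⁺]^1.
From E = E° − (0.0592/n) log Q: log Q = (E° − E)·n/0.0592 = (+2.02 − (+2.054))·1/0.0592 = -0.5743.
So 1·log[Au⁺] = 1·log(0.033) − log Q = -1.4815 − (-0.5743) = -0.9072; [Au⁺] = 10^(-0.9072) ≈ 0.12 M.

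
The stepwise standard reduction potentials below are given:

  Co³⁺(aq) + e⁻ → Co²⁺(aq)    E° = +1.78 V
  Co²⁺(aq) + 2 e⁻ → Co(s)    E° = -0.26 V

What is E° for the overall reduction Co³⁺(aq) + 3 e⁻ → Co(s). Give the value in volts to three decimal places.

+0.420 V

Standard free energies of sequential steps add: ΔG°₃ = ΔG°₁ + ΔG°₂, so n₃E°₃ = n₁E°₁ + n₂E°₂.
E°₃ = (1×+1.78 + 2×-0.26) / 3 = (+1.260) / 3 = +0.420 V.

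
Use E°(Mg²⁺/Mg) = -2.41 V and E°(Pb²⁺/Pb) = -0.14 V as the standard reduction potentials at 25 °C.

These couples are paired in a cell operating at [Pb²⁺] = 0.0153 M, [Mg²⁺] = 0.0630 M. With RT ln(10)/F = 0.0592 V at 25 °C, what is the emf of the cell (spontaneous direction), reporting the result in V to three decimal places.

Pb²⁺/Pb is the cathode (higher E°), Mg²⁺/Mg the anode: E°cell = -0.14 − (-2.41) = +2.27 V, n = 2.
Overall: Pb²⁺(aq) + Mg(s) → Pb(s) + Mg²⁺(aq)
Q = [Mg²⁺] / ([Pb²⁺]); log Q = 0.615.
E = E° − (0.0592/n) log Q = +2.27 − (0.0592/2)(0.615) = +2.252 V.

+2.252 V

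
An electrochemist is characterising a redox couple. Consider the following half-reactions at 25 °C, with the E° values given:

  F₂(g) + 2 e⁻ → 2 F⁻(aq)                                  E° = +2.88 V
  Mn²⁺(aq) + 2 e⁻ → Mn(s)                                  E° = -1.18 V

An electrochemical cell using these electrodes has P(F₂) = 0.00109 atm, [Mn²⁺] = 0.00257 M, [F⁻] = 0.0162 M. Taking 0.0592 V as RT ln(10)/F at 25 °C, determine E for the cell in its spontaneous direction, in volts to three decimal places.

F₂/F⁻ is the cathode (higher E°), Mn²⁺/Mn the anode: E°cell = +2.88 − (-1.18) = +4.06 V, n = 2.
Overall: F₂(g) + Mn(s) → 2 F⁻(aq) + Mn²⁺(aq)
Q = [F⁻]^2·[Mn²⁺] / (P(F₂)); log Q = -3.208.
E = E° − (0.0592/n) log Q = +4.06 − (0.0592/2)(-3.208) = +4.155 V.

+4.155 V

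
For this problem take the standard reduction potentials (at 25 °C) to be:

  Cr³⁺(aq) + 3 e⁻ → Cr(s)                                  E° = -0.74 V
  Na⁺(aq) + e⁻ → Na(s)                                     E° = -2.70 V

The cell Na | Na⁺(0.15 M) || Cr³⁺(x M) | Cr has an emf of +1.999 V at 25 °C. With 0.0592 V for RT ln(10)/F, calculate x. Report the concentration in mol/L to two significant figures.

Cr³⁺/Cr is the cathode, Na⁺/Na the anode: E°cell = +1.96 V, n = 3.
Overall reaction: Cr³⁺(aq) + 3 Na(s) → Cr(s) + 3 Na⁺(aq); Q = [Na⁺]^3/[Cr³⁺]^1.
From E = E° − (0.0592/n) log Q: log Q = (E° − E)·n/0.0592 = (+1.96 − (+1.999))·3/0.0592 = -1.9764.
So 1·log[Cr³⁺] = 3·log(0.15) − log Q = -2.4717 − (-1.9764) = -0.4953; [Cr³⁺] = 10^(-0.4953) ≈ 0.32 M.

0.32 M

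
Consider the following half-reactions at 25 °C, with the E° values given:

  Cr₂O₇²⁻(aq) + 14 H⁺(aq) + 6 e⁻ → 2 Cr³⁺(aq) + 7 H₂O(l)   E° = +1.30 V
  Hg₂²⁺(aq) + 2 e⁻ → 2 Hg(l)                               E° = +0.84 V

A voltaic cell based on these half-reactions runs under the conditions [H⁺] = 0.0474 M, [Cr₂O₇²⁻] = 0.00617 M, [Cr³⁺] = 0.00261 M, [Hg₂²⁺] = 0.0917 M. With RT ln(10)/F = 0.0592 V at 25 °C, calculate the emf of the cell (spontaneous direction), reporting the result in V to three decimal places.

Cr₂O₇²⁻/Cr³⁺ is the cathode (higher E°), Hg₂²⁺/Hg the anode: E°cell = +1.30 − (+0.84) = +0.46 V, n = 6.
Overall: Cr₂O₇²⁻(aq) + 14 H⁺(aq) + 6 Hg(l) → 2 Cr³⁺(aq) + 7 H₂O(l) + 3 Hg₂²⁺(aq)
Q = [Cr³⁺]^2·[Hg₂²⁺]^3 / ([Cr₂O₇²⁻]·[H⁺]^14); log Q = 12.469.
E = E° − (0.0592/n) log Q = +0.46 − (0.0592/6)(12.469) = +0.337 V.

+0.337 V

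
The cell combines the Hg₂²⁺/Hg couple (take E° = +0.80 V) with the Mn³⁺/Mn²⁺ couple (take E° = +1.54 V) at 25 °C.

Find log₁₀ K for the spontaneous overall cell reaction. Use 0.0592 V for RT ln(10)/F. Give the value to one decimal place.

25.0

Cathode: Mn³⁺/Mn²⁺; anode: Hg₂²⁺/Hg. E°cell = +0.74 V, n = 2.
log K = nE°cell / 0.0592 = (2)(+0.74) / 0.0592 = 25.0.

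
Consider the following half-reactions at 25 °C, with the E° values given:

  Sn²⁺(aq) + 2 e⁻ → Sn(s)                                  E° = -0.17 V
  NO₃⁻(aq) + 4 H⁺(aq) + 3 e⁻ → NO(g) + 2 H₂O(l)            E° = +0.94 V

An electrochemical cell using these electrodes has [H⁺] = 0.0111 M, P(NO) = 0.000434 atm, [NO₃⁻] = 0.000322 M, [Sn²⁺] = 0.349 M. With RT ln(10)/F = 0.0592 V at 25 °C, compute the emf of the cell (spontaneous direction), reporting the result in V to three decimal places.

NO₃⁻/NO is the cathode (higher E°), Sn²⁺/Sn the anode: E°cell = +0.94 − (-0.17) = +1.11 V, n = 6.
Overall: 2 NO₃⁻(aq) + 8 H⁺(aq) + 3 Sn(s) → 2 NO(g) + 4 H₂O(l) + 3 Sn²⁺(aq)
Q = P(NO)^2·[Sn²⁺]^3 / ([NO₃⁻]^2·[H⁺]^8); log Q = 14.525.
E = E° − (0.0592/n) log Q = +1.11 − (0.0592/6)(14.525) = +0.967 V.

+0.967 V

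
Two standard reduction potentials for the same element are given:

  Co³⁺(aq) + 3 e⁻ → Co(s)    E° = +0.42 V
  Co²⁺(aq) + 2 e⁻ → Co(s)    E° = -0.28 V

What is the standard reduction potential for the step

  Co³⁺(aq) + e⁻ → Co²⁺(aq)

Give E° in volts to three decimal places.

Sequential free energies add, so n₃E°₃ = n₁E°₁ + n₂E°₂.
With n₃ = 3, and the known step contributing 2×(-0.28) V, the unknown satisfies 1·E° = 3×(+0.42) − 2×(-0.28) = +1.820.
E° = +1.820 / 1 = +1.820 V.

+1.820 V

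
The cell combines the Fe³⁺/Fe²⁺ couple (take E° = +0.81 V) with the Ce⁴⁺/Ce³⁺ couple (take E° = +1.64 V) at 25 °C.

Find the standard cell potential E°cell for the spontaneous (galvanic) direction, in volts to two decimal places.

+0.83 V

The Ce⁴⁺/Ce³⁺ couple has the higher reduction potential, so it is the cathode; Fe³⁺/Fe²⁺ is oxidised at the anode.
E°cell = E°(cathode) − E°(anode) = (+1.64) − (+0.81) = +0.83 V.
Since E°cell > 0, the reaction is spontaneous under standard conditions.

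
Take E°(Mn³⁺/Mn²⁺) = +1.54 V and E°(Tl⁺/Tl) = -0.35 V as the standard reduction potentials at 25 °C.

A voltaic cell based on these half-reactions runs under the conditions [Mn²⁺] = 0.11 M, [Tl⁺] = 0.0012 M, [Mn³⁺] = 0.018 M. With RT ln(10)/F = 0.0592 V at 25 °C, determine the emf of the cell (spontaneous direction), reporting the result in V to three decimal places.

Mn³⁺/Mn²⁺ is the cathode (higher E°), Tl⁺/Tl the anode: E°cell = +1.54 − (-0.35) = +1.89 V, n = 1.
Overall: Mn³⁺(aq) + Tl(s) → Mn²⁺(aq) + Tl⁺(aq)
Q = [Mn²⁺]·[Tl⁺] / ([Mn³⁺]); log Q = -2.135.
E = E° − (0.0592/n) log Q = +1.89 − (0.0592/1)(-2.135) = +2.016 V.

+2.016 V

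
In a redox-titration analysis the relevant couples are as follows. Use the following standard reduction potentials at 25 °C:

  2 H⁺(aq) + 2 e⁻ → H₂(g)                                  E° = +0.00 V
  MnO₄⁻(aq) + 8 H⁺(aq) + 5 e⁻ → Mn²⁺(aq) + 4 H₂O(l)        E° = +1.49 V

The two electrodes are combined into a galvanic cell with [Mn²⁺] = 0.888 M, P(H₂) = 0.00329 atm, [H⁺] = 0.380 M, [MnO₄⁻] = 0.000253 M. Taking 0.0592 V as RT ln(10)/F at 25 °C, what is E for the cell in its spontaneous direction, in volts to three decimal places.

+1.360 V

MnO₄⁻/Mn²⁺ is the cathode (higher E°), H⁺/H₂ the anode: E°cell = +1.49 − (+0.00) = +1.49 V, n = 10.
Overall: 2 MnO₄⁻(aq) + 6 H⁺(aq) + 5 H₂(g) → 2 Mn²⁺(aq) + 8 H₂O(l)
Q = [Mn²⁺]^2 / ([MnO₄⁻]^2·[H⁺]^6·P(H₂)^5); log Q = 22.026.
E = E° − (0.0592/n) log Q = +1.49 − (0.0592/10)(22.026) = +1.360 V.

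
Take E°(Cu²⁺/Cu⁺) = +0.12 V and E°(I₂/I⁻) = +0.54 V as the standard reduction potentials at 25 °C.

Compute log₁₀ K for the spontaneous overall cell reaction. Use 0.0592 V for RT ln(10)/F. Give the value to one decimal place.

14.2

Cathode: I₂/I⁻; anode: Cu²⁺/Cu⁺. E°cell = +0.42 V, n = 2.
log K = nE°cell / 0.0592 = (2)(+0.42) / 0.0592 = 14.2.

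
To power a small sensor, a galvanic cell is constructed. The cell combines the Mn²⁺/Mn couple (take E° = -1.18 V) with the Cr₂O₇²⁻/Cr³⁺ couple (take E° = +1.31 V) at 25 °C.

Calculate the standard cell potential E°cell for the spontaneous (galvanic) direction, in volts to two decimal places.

+2.49 V

The Cr₂O₇²⁻/Cr³⁺ couple has the higher reduction potential, so it is the cathode; Mn²⁺/Mn is oxidised at the anode.
E°cell = E°(cathode) − E°(anode) = (+1.31) − (-1.18) = +2.49 V.
Since E°cell > 0, the reaction is spontaneous under standard conditions.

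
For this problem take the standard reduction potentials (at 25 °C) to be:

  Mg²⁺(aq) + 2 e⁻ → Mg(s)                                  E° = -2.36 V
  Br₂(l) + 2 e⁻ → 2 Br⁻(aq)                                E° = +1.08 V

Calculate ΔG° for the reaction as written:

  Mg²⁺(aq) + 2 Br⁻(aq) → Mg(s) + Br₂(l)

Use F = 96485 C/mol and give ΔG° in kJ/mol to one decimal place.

As written, Mg²⁺/Mg is reduced (cathode) and Br₂/Br⁻ is oxidised (anode), so E°cell = (-2.36) − (+1.08) = -3.44 V.
Balancing electrons gives n = 2.
ΔG° = −nFE° = −(2)(96485)(-3.44) = 663,817 J = +663.8 kJ/mol.

+663.8 kJ/mol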